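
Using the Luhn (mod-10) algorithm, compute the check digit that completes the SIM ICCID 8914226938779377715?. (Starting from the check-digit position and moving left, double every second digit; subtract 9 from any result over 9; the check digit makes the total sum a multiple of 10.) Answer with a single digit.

Partial digits right→left: 5 1 7 7 7 3 9 7 7 8 3 9 6 2 2 4 1 9 8
Double every second digit counting from the check-digit position (so the 1st, 3rd, 5th, ... of the partial from the right).
  doubled (with −9 where >9): 1 5 5 9 5 6 3 4 2 7 → sum 47
  kept as-is: 1 7 3 7 8 9 2 4 9 → sum 50
Total = 47 + 50 = 97.
Check digit = (10 − (97 mod 10)) mod 10 = 3.

3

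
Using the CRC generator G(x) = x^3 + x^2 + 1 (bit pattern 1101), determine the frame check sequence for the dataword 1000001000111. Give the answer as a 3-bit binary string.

Append 3 zeros: 1000001000111000. Divide by 1101 (XOR where the leading bit is 1):
  pos 0: 1000 XOR 1101 = 0101
  pos 1: 1010 XOR 1101 = 0111
  pos 2: 1110 XOR 1101 = 0011
  pos 4: 1110 XOR 1101 = 0011
  pos 6: 1100 XOR 1101 = 0001
  pos 9: 1111 XOR 1101 = 0010
  pos 11: 1000 XOR 1101 = 0101
  pos 12: 1010 XOR 1101 = 0111
Remainder (last 3 bits) = 111. This is the CRC / FCS.

111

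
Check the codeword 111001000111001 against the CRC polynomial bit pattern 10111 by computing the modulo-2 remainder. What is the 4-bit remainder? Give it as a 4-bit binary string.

0000

Modulo-2 division of 111001000111001 by 10111:
  pos 0: 11100 XOR 10111 = 01011
  pos 1: 10111 XOR 10111 = 00000
  pos 9: 11100 XOR 10111 = 01011
  pos 10: 10111 XOR 10111 = 00000
Remainder = 0000 (zero — the frame passes the CRC check).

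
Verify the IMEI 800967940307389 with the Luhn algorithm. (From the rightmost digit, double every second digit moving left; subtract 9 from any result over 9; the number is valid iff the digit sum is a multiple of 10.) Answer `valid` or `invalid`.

invalid

From the right, keep odd positions and double even positions (subtract 9 from any doubled value over 9):
  doubled (positions 2,4,...): 7 5 6 8 5 9 0 → sum 40
  kept (positions 1,3,...): 9 3 0 0 9 6 0 8 → sum 35
Total = 75.
75 mod 10 = 5, so the number is invalid.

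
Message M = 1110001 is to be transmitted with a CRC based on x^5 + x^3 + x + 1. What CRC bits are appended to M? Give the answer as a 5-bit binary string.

01001

Append 5 zeros: 111000100000. Divide by 101011 (XOR where the leading bit is 1):
  pos 0: 111000 XOR 101011 = 010011
  pos 1: 100111 XOR 101011 = 001100
  pos 3: 110000 XOR 101011 = 011011
  pos 4: 110110 XOR 101011 = 011101
  pos 5: 111010 XOR 101011 = 010001
  pos 6: 100010 XOR 101011 = 001001
Remainder (last 5 bits) = 01001. This is the CRC / FCS.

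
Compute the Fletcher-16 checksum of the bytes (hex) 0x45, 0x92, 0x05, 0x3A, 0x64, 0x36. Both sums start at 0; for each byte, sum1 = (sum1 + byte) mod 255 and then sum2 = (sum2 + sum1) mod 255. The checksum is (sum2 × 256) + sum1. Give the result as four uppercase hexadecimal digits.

Running sums (mod 255):
  after byte 0 (0x45): sum1=69, sum2=69
  after byte 1 (0x92): sum1=215, sum2=29
  after byte 2 (0x05): sum1=220, sum2=249
  after byte 3 (0x3A): sum1=23, sum2=17
  after byte 4 (0x64): sum1=123, sum2=140
  after byte 5 (0x36): sum1=177, sum2=62
Checksum = sum2·256 + sum1 = 62·256 + 177 = 16049 = 0x3EB1.

3EB1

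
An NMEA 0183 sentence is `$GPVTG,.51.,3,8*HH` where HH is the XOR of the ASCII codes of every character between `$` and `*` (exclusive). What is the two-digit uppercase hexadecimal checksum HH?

71

XOR the ASCII codes of the payload characters:
  'G' = 0x47 → acc = 0x47
  'P' = 0x50 → acc = 0x17
  'V' = 0x56 → acc = 0x41
  'T' = 0x54 → acc = 0x15
  'G' = 0x47 → acc = 0x52
  ',' = 0x2C → acc = 0x7E
  '.' = 0x2E → acc = 0x50
  '5' = 0x35 → acc = 0x65
  '1' = 0x31 → acc = 0x54
  '.' = 0x2E → acc = 0x7A
  ',' = 0x2C → acc = 0x56
  '3' = 0x33 → acc = 0x65
  ',' = 0x2C → acc = 0x49
  '8' = 0x38 → acc = 0x71
Checksum = 0x71.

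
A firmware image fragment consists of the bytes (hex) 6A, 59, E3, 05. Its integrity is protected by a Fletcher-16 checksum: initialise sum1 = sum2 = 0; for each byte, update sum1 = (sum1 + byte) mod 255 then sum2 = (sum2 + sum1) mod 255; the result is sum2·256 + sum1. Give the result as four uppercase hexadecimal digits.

Running sums (mod 255):
  after byte 0 (6A): sum1=106, sum2=106
  after byte 1 (59): sum1=195, sum2=46
  after byte 2 (E3): sum1=167, sum2=213
  after byte 3 (05): sum1=172, sum2=130
Checksum = sum2·256 + sum1 = 130·256 + 172 = 33452 = 0x82AC.

82AC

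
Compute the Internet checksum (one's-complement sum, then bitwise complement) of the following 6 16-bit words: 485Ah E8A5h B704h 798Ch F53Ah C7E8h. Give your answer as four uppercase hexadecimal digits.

One's-complement addition (fold any carry out of bit 15 back into bit 0):
  0x485A + 0xE8A5 = 0x130FF → wrap carry → 0x3100
  0x3100 + 0xB704 = 0x0E804
  0xE804 + 0x798C = 0x16190 → wrap carry → 0x6191
  0x6191 + 0xF53A = 0x156CB → wrap carry → 0x56CC
  0x56CC + 0xC7E8 = 0x11EB4 → wrap carry → 0x1EB5
One's-complement sum = 0x1EB5.
Checksum = ~0x1EB5 & 0xFFFF = 0xE14A.

E14A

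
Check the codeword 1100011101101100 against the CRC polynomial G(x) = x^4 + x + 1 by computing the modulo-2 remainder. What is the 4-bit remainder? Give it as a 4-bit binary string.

Modulo-2 division of 1100011101101100 by 10011:
  pos 0: 11000 XOR 10011 = 01011
  pos 1: 10111 XOR 10011 = 00100
  pos 3: 10011 XOR 10011 = 00000
  pos 9: 11011 XOR 10011 = 01000
  pos 10: 10000 XOR 10011 = 00011
Remainder = 0110 (nonzero — an error is detected).

0110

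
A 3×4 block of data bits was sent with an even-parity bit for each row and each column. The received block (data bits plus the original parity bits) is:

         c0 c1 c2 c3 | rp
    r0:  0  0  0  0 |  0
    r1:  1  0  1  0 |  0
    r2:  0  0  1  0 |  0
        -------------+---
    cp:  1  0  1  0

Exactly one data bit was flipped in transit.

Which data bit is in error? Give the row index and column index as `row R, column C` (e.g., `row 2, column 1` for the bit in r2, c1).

Recompute each row's even parity and compare to rp:
  r0: data parity 0, sent rp 0 → ok
  r1: data parity 0, sent rp 0 → ok
  r2: data parity 1, sent rp 0 → mismatch
Recompute each column's even parity and compare to cp:
  c0: data parity 1, sent cp 1 → ok
  c1: data parity 0, sent cp 0 → ok
  c2: data parity 0, sent cp 1 → mismatch
  c3: data parity 0, sent cp 0 → ok
Exactly one row (r2) and one column (c2) fail → the flipped bit is at their intersection.

row 2, column 2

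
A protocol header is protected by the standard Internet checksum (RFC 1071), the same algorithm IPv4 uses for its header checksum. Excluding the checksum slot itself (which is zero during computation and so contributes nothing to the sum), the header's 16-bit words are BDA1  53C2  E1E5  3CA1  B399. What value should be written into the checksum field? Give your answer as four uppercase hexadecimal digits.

One's-complement addition (fold any carry out of bit 15 back into bit 0):
  0xBDA1 + 0x53C2 = 0x11163 → wrap carry → 0x1164
  0x1164 + 0xE1E5 = 0x0F349
  0xF349 + 0x3CA1 = 0x12FEA → wrap carry → 0x2FEB
  0x2FEB + 0xB399 = 0x0E384
One's-complement sum = 0xE384.
Checksum = ~0xE384 & 0xFFFF = 0x1C7B.

1C7B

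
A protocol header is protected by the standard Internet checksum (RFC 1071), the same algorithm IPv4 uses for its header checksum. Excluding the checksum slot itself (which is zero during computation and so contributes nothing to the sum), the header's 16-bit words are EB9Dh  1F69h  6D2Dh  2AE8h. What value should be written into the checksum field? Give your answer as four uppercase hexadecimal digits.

One's-complement addition (fold any carry out of bit 15 back into bit 0):
  0xEB9D + 0x1F69 = 0x10B06 → wrap carry → 0x0B07
  0x0B07 + 0x6D2D = 0x07834
  0x7834 + 0x2AE8 = 0x0A31C
One's-complement sum = 0xA31C.
Checksum = ~0xA31C & 0xFFFF = 0x5CE3.

5CE3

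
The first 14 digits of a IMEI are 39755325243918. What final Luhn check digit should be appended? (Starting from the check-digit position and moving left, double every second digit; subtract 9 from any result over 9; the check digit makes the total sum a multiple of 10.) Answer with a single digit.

6

Partial digits right→left: 8 1 9 3 4 2 5 2 3 5 5 7 9 3
Double every second digit counting from the check-digit position (so the 1st, 3rd, 5th, ... of the partial from the right).
  doubled (with −9 where >9): 7 9 8 1 6 1 9 → sum 41
  kept as-is: 1 3 2 2 5 7 3 → sum 23
Total = 41 + 23 = 64.
Check digit = (10 − (64 mod 10)) mod 10 = 6.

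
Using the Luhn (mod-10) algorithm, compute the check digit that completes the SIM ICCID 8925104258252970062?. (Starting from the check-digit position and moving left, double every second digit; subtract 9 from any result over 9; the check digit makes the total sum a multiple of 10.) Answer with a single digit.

7

Partial digits right→left: 2 6 0 0 7 9 2 5 2 8 5 2 4 0 1 5 2 9 8
Double every second digit counting from the check-digit position (so the 1st, 3rd, 5th, ... of the partial from the right).
  doubled (with −9 where >9): 4 0 5 4 4 1 8 2 4 7 → sum 39
  kept as-is: 6 0 9 5 8 2 0 5 9 → sum 44
Total = 39 + 44 = 83.
Check digit = (10 − (83 mod 10)) mod 10 = 7.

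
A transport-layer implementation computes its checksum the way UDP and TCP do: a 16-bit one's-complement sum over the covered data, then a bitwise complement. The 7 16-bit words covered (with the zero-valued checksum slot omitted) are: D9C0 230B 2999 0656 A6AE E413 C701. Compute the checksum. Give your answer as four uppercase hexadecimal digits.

8180

One's-complement addition (fold any carry out of bit 15 back into bit 0):
  0xD9C0 + 0x230B = 0x0FCCB
  0xFCCB + 0x2999 = 0x12664 → wrap carry → 0x2665
  0x2665 + 0x0656 = 0x02CBB
  0x2CBB + 0xA6AE = 0x0D369
  0xD369 + 0xE413 = 0x1B77C → wrap carry → 0xB77D
  0xB77D + 0xC701 = 0x17E7E → wrap carry → 0x7E7F
One's-complement sum = 0x7E7F.
Checksum = ~0x7E7F & 0xFFFF = 0x8180.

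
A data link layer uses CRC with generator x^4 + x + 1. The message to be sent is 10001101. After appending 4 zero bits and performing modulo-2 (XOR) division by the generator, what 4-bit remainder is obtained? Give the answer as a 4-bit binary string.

1010

Append 4 zeros: 100011010000. Divide by 10011 (XOR where the leading bit is 1):
  pos 0: 10001 XOR 10011 = 00010
  pos 3: 10101 XOR 10011 = 00110
  pos 5: 11000 XOR 10011 = 01011
  pos 6: 10110 XOR 10011 = 00101
Remainder (last 4 bits) = 1010. This is the CRC / FCS.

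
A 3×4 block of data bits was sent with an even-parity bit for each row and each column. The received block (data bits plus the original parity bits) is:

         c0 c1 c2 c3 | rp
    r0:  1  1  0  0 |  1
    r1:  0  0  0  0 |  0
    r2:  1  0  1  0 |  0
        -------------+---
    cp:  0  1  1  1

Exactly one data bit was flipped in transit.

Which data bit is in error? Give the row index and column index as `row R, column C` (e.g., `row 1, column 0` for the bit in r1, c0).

Recompute each row's even parity and compare to rp:
  r0: data parity 0, sent rp 1 → mismatch
  r1: data parity 0, sent rp 0 → ok
  r2: data parity 0, sent rp 0 → ok
Recompute each column's even parity and compare to cp:
  c0: data parity 0, sent cp 0 → ok
  c1: data parity 1, sent cp 1 → ok
  c2: data parity 1, sent cp 1 → ok
  c3: data parity 0, sent cp 1 → mismatch
Exactly one row (r0) and one column (c3) fail → the flipped bit is at their intersection.

row 0, column 3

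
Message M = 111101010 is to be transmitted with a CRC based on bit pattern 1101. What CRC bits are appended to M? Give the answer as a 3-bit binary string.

Append 3 zeros: 111101010000. Divide by 1101 (XOR where the leading bit is 1):
  pos 0: 1111 XOR 1101 = 0010
  pos 2: 1001 XOR 1101 = 0100
  pos 3: 1000 XOR 1101 = 0101
  pos 4: 1011 XOR 1101 = 0110
  pos 5: 1100 XOR 1101 = 0001
  pos 8: 1000 XOR 1101 = 0101
Remainder (last 3 bits) = 101. This is the CRC / FCS.

101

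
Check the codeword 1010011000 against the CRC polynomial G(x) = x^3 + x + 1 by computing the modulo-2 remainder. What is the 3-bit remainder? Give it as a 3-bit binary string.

000

Modulo-2 division of 1010011000 by 1011:
  pos 0: 1010 XOR 1011 = 0001
  pos 3: 1011 XOR 1011 = 0000
Remainder = 000 (zero — the frame passes the CRC check).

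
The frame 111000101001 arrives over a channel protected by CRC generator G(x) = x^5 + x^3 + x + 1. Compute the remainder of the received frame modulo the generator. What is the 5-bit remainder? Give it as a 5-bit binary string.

Modulo-2 division of 111000101001 by 101011:
  pos 0: 111000 XOR 101011 = 010011
  pos 1: 100111 XOR 101011 = 001100
  pos 3: 110001 XOR 101011 = 011010
  pos 4: 110100 XOR 101011 = 011111
  pos 5: 111110 XOR 101011 = 010101
  pos 6: 101011 XOR 101011 = 000000
Remainder = 00000 (zero — the frame passes the CRC check).

00000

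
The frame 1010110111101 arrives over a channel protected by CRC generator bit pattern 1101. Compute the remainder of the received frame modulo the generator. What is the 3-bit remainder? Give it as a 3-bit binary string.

Modulo-2 division of 1010110111101 by 1101:
  pos 0: 1010 XOR 1101 = 0111
  pos 1: 1111 XOR 1101 = 0010
  pos 3: 1010 XOR 1101 = 0111
  pos 4: 1111 XOR 1101 = 0010
  pos 6: 1011 XOR 1101 = 0110
  pos 7: 1101 XOR 1101 = 0000
Remainder = 001 (nonzero — an error is detected).

001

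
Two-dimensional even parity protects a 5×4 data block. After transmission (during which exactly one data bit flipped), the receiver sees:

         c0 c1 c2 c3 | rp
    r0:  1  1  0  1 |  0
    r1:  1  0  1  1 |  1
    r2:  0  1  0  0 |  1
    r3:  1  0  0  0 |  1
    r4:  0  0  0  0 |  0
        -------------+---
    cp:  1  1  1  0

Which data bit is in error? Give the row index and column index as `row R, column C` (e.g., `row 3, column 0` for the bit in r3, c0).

row 0, column 1

Recompute each row's even parity and compare to rp:
  r0: data parity 1, sent rp 0 → mismatch
  r1: data parity 1, sent rp 1 → ok
  r2: data parity 1, sent rp 1 → ok
  r3: data parity 1, sent rp 1 → ok
  r4: data parity 0, sent rp 0 → ok
Recompute each column's even parity and compare to cp:
  c0: data parity 1, sent cp 1 → ok
  c1: data parity 0, sent cp 1 → mismatch
  c2: data parity 1, sent cp 1 → ok
  c3: data parity 0, sent cp 0 → ok
Exactly one row (r0) and one column (c1) fail → the flipped bit is at their intersection.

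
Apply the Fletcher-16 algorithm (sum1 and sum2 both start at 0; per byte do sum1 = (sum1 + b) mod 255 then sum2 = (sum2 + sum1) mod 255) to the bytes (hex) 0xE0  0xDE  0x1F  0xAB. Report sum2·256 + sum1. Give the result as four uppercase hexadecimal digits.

Running sums (mod 255):
  after byte 0 (0xE0): sum1=224, sum2=224
  after byte 1 (0xDE): sum1=191, sum2=160
  after byte 2 (0x1F): sum1=222, sum2=127
  after byte 3 (0xAB): sum1=138, sum2=10
Checksum = sum2·256 + sum1 = 10·256 + 138 = 2698 = 0x0A8A.

0A8A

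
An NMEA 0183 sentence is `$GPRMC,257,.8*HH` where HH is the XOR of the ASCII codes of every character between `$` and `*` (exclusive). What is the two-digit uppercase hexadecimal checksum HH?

6D

XOR the ASCII codes of the payload characters:
  'G' = 0x47 → acc = 0x47
  'P' = 0x50 → acc = 0x17
  'R' = 0x52 → acc = 0x45
  'M' = 0x4D → acc = 0x08
  'C' = 0x43 → acc = 0x4B
  ',' = 0x2C → acc = 0x67
  '2' = 0x32 → acc = 0x55
  '5' = 0x35 → acc = 0x60
  '7' = 0x37 → acc = 0x57
  ',' = 0x2C → acc = 0x7B
  '.' = 0x2E → acc = 0x55
  '8' = 0x38 → acc = 0x6D
Checksum = 0x6D.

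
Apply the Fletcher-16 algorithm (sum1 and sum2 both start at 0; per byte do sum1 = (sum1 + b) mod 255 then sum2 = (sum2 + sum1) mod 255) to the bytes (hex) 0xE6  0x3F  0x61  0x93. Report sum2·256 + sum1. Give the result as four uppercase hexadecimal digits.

AF1B

Running sums (mod 255):
  after byte 0 (0xE6): sum1=230, sum2=230
  after byte 1 (0x3F): sum1=38, sum2=13
  after byte 2 (0x61): sum1=135, sum2=148
  after byte 3 (0x93): sum1=27, sum2=175
Checksum = sum2·256 + sum1 = 175·256 + 27 = 44827 = 0xAF1B.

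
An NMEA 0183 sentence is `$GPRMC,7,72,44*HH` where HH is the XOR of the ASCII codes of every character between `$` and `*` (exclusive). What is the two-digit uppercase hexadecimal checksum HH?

XOR the ASCII codes of the payload characters:
  'G' = 0x47 → acc = 0x47
  'P' = 0x50 → acc = 0x17
  'R' = 0x52 → acc = 0x45
  'M' = 0x4D → acc = 0x08
  'C' = 0x43 → acc = 0x4B
  ',' = 0x2C → acc = 0x67
  '7' = 0x37 → acc = 0x50
  ',' = 0x2C → acc = 0x7C
  '7' = 0x37 → acc = 0x4B
  '2' = 0x32 → acc = 0x79
  ',' = 0x2C → acc = 0x55
  '4' = 0x34 → acc = 0x61
  '4' = 0x34 → acc = 0x55
Checksum = 0x55.

55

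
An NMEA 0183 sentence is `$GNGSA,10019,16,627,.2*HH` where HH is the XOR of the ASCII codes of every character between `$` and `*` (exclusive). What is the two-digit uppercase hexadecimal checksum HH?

XOR the ASCII codes of the payload characters:
  'G' = 0x47 → acc = 0x47
  'N' = 0x4E → acc = 0x09
  'G' = 0x47 → acc = 0x4E
  'S' = 0x53 → acc = 0x1D
  'A' = 0x41 → acc = 0x5C
  ',' = 0x2C → acc = 0x70
  '1' = 0x31 → acc = 0x41
  '0' = 0x30 → acc = 0x71
  '0' = 0x30 → acc = 0x41
  '1' = 0x31 → acc = 0x70
  '9' = 0x39 → acc = 0x49
  ',' = 0x2C → acc = 0x65
  '1' = 0x31 → acc = 0x54
  '6' = 0x36 → acc = 0x62
  ',' = 0x2C → acc = 0x4E
  '6' = 0x36 → acc = 0x78
  '2' = 0x32 → acc = 0x4A
  '7' = 0x37 → acc = 0x7D
  ',' = 0x2C → acc = 0x51
  '.' = 0x2E → acc = 0x7F
  '2' = 0x32 → acc = 0x4D
Checksum = 0x4D.

4D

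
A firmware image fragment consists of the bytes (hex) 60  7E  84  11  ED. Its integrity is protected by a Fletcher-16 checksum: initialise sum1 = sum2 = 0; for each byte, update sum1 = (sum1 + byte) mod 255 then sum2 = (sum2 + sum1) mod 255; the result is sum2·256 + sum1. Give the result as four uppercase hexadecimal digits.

Running sums (mod 255):
  after byte 0 (60): sum1=96, sum2=96
  after byte 1 (7E): sum1=222, sum2=63
  after byte 2 (84): sum1=99, sum2=162
  after byte 3 (11): sum1=116, sum2=23
  after byte 4 (ED): sum1=98, sum2=121
Checksum = sum2·256 + sum1 = 121·256 + 98 = 31074 = 0x7962.

7962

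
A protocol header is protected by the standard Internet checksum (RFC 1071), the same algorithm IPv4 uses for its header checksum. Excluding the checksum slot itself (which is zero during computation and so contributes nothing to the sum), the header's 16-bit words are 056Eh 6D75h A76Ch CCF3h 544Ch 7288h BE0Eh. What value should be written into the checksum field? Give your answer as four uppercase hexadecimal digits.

93D8

One's-complement addition (fold any carry out of bit 15 back into bit 0):
  0x056E + 0x6D75 = 0x072E3
  0x72E3 + 0xA76C = 0x11A4F → wrap carry → 0x1A50
  0x1A50 + 0xCCF3 = 0x0E743
  0xE743 + 0x544C = 0x13B8F → wrap carry → 0x3B90
  0x3B90 + 0x7288 = 0x0AE18
  0xAE18 + 0xBE0E = 0x16C26 → wrap carry → 0x6C27
One's-complement sum = 0x6C27.
Checksum = ~0x6C27 & 0xFFFF = 0x93D8.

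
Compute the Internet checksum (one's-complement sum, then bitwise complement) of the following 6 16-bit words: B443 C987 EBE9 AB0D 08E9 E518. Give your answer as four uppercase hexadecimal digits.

FD3A

One's-complement addition (fold any carry out of bit 15 back into bit 0):
  0xB443 + 0xC987 = 0x17DCA → wrap carry → 0x7DCB
  0x7DCB + 0xEBE9 = 0x169B4 → wrap carry → 0x69B5
  0x69B5 + 0xAB0D = 0x114C2 → wrap carry → 0x14C3
  0x14C3 + 0x08E9 = 0x01DAC
  0x1DAC + 0xE518 = 0x102C4 → wrap carry → 0x02C5
One's-complement sum = 0x02C5.
Checksum = ~0x02C5 & 0xFFFF = 0xFD3A.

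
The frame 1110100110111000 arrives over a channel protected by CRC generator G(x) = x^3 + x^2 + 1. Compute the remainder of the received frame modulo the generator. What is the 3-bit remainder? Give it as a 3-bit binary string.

Modulo-2 division of 1110100110111000 by 1101:
  pos 0: 1110 XOR 1101 = 0011
  pos 2: 1110 XOR 1101 = 0011
  pos 4: 1101 XOR 1101 = 0000
  pos 8: 1011 XOR 1101 = 0110
  pos 9: 1101 XOR 1101 = 0000
Remainder = 000 (zero — the frame passes the CRC check).

000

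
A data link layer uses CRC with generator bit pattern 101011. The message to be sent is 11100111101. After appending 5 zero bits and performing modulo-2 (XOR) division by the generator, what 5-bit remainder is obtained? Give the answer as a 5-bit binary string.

00110

Append 5 zeros: 1110011110100000. Divide by 101011 (XOR where the leading bit is 1):
  pos 0: 111001 XOR 101011 = 010010
  pos 1: 100101 XOR 101011 = 001110
  pos 3: 111011 XOR 101011 = 010000
  pos 4: 100000 XOR 101011 = 001011
  pos 6: 101110 XOR 101011 = 000101
  pos 9: 101000 XOR 101011 = 000011
Remainder (last 5 bits) = 00110. This is the CRC / FCS.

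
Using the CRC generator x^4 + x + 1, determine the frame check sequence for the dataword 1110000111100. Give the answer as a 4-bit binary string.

0010

Append 4 zeros: 11100001111000000. Divide by 10011 (XOR where the leading bit is 1):
  pos 0: 11100 XOR 10011 = 01111
  pos 1: 11110 XOR 10011 = 01101
  pos 2: 11010 XOR 10011 = 01001
  pos 3: 10011 XOR 10011 = 00000
  pos 8: 11100 XOR 10011 = 01111
  pos 9: 11110 XOR 10011 = 01101
  pos 10: 11010 XOR 10011 = 01001
  pos 11: 10010 XOR 10011 = 00001
Remainder (last 4 bits) = 0010. This is the CRC / FCS.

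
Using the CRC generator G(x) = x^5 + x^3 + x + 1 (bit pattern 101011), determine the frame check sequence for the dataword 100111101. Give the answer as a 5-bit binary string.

Append 5 zeros: 10011110100000. Divide by 101011 (XOR where the leading bit is 1):
  pos 0: 100111 XOR 101011 = 001100
  pos 2: 110010 XOR 101011 = 011001
  pos 3: 110011 XOR 101011 = 011000
  pos 4: 110000 XOR 101011 = 011011
  pos 5: 110110 XOR 101011 = 011101
  pos 6: 111010 XOR 101011 = 010001
  pos 7: 100010 XOR 101011 = 001001
Remainder (last 5 bits) = 10010. This is the CRC / FCS.

10010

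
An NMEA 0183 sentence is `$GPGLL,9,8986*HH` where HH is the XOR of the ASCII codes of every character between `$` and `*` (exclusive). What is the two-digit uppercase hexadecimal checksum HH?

XOR the ASCII codes of the payload characters:
  'G' = 0x47 → acc = 0x47
  'P' = 0x50 → acc = 0x17
  'G' = 0x47 → acc = 0x50
  'L' = 0x4C → acc = 0x1C
  'L' = 0x4C → acc = 0x50
  ',' = 0x2C → acc = 0x7C
  '9' = 0x39 → acc = 0x45
  ',' = 0x2C → acc = 0x69
  '8' = 0x38 → acc = 0x51
  '9' = 0x39 → acc = 0x68
  '8' = 0x38 → acc = 0x50
  '6' = 0x36 → acc = 0x66
Checksum = 0x66.

66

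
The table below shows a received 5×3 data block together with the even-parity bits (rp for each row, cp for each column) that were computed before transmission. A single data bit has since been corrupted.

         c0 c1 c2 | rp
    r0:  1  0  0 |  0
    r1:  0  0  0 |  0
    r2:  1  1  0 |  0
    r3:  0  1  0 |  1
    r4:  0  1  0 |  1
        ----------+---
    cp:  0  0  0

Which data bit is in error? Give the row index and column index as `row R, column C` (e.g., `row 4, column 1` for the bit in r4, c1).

row 0, column 1

Recompute each row's even parity and compare to rp:
  r0: data parity 1, sent rp 0 → mismatch
  r1: data parity 0, sent rp 0 → ok
  r2: data parity 0, sent rp 0 → ok
  r3: data parity 1, sent rp 1 → ok
  r4: data parity 1, sent rp 1 → ok
Recompute each column's even parity and compare to cp:
  c0: data parity 0, sent cp 0 → ok
  c1: data parity 1, sent cp 0 → mismatch
  c2: data parity 0, sent cp 0 → ok
Exactly one row (r0) and one column (c1) fail → the flipped bit is at their intersection.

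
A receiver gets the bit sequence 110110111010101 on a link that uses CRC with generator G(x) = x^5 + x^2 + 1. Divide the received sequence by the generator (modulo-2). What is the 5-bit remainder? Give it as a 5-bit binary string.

Modulo-2 division of 110110111010101 by 100101:
  pos 0: 110110 XOR 100101 = 010011
  pos 1: 100111 XOR 100101 = 000010
  pos 5: 101101 XOR 100101 = 001000
  pos 7: 100001 XOR 100101 = 000100
Remainder = 10001 (nonzero — an error is detected).

10001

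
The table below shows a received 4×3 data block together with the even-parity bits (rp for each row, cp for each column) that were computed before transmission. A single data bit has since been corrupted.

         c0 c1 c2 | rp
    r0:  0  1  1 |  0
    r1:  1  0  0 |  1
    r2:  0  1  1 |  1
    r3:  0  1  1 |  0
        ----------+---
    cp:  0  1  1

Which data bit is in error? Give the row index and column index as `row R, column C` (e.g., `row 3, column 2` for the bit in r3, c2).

Recompute each row's even parity and compare to rp:
  r0: data parity 0, sent rp 0 → ok
  r1: data parity 1, sent rp 1 → ok
  r2: data parity 0, sent rp 1 → mismatch
  r3: data parity 0, sent rp 0 → ok
Recompute each column's even parity and compare to cp:
  c0: data parity 1, sent cp 0 → mismatch
  c1: data parity 1, sent cp 1 → ok
  c2: data parity 1, sent cp 1 → ok
Exactly one row (r2) and one column (c0) fail → the flipped bit is at their intersection.

row 2, column 0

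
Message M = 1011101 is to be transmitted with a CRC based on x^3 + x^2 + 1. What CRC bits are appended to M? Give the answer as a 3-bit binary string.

Append 3 zeros: 1011101000. Divide by 1101 (XOR where the leading bit is 1):
  pos 0: 1011 XOR 1101 = 0110
  pos 1: 1101 XOR 1101 = 0000
  pos 6: 1000 XOR 1101 = 0101
Remainder (last 3 bits) = 101. This is the CRC / FCS.

101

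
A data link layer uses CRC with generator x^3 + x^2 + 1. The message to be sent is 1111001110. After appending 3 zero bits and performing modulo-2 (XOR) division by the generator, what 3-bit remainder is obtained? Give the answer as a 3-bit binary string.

111

Append 3 zeros: 1111001110000. Divide by 1101 (XOR where the leading bit is 1):
  pos 0: 1111 XOR 1101 = 0010
  pos 2: 1000 XOR 1101 = 0101
  pos 3: 1011 XOR 1101 = 0110
  pos 4: 1101 XOR 1101 = 0000
  pos 8: 1000 XOR 1101 = 0101
  pos 9: 1010 XOR 1101 = 0111
Remainder (last 3 bits) = 111. This is the CRC / FCS.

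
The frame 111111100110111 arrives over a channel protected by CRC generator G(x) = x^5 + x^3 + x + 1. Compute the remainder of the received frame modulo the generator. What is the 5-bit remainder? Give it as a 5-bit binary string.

Modulo-2 division of 111111100110111 by 101011:
  pos 0: 111111 XOR 101011 = 010100
  pos 1: 101001 XOR 101011 = 000010
  pos 5: 100011 XOR 101011 = 001000
  pos 7: 100001 XOR 101011 = 001010
  pos 9: 101011 XOR 101011 = 000000
Remainder = 00000 (zero — the frame passes the CRC check).

00000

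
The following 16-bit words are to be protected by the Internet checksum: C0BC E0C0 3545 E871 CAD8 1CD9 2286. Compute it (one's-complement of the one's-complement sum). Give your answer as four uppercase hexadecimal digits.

3693

One's-complement addition (fold any carry out of bit 15 back into bit 0):
  0xC0BC + 0xE0C0 = 0x1A17C → wrap carry → 0xA17D
  0xA17D + 0x3545 = 0x0D6C2
  0xD6C2 + 0xE871 = 0x1BF33 → wrap carry → 0xBF34
  0xBF34 + 0xCAD8 = 0x18A0C → wrap carry → 0x8A0D
  0x8A0D + 0x1CD9 = 0x0A6E6
  0xA6E6 + 0x2286 = 0x0C96C
One's-complement sum = 0xC96C.
Checksum = ~0xC96C & 0xFFFF = 0x3693.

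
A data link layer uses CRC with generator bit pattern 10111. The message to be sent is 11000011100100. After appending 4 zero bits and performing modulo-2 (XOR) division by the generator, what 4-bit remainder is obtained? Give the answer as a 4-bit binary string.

Append 4 zeros: 110000111001000000. Divide by 10111 (XOR where the leading bit is 1):
  pos 0: 11000 XOR 10111 = 01111
  pos 1: 11110 XOR 10111 = 01001
  pos 2: 10011 XOR 10111 = 00100
  pos 4: 10011 XOR 10111 = 00100
  pos 6: 10000 XOR 10111 = 00111
  pos 8: 11110 XOR 10111 = 01001
  pos 9: 10010 XOR 10111 = 00101
  pos 11: 10100 XOR 10111 = 00011
Remainder (last 4 bits) = 1100. This is the CRC / FCS.

1100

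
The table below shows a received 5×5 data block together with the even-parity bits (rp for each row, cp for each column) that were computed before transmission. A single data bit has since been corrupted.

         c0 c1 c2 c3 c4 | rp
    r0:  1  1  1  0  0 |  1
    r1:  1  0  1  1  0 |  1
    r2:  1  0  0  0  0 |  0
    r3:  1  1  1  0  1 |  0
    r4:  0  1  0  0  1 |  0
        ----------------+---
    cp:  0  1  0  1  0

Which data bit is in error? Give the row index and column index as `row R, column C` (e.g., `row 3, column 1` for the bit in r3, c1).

row 2, column 2

Recompute each row's even parity and compare to rp:
  r0: data parity 1, sent rp 1 → ok
  r1: data parity 1, sent rp 1 → ok
  r2: data parity 1, sent rp 0 → mismatch
  r3: data parity 0, sent rp 0 → ok
  r4: data parity 0, sent rp 0 → ok
Recompute each column's even parity and compare to cp:
  c0: data parity 0, sent cp 0 → ok
  c1: data parity 1, sent cp 1 → ok
  c2: data parity 1, sent cp 0 → mismatch
  c3: data parity 1, sent cp 1 → ok
  c4: data parity 0, sent cp 0 → ok
Exactly one row (r2) and one column (c2) fail → the flipped bit is at their intersection.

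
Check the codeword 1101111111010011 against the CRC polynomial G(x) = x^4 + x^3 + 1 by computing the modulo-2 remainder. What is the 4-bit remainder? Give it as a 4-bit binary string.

0000

Modulo-2 division of 1101111111010011 by 11001:
  pos 0: 11011 XOR 11001 = 00010
  pos 3: 10111 XOR 11001 = 01110
  pos 4: 11101 XOR 11001 = 00100
  pos 6: 10010 XOR 11001 = 01011
  pos 7: 10111 XOR 11001 = 01110
  pos 8: 11100 XOR 11001 = 00101
  pos 10: 10101 XOR 11001 = 01100
  pos 11: 11001 XOR 11001 = 00000
Remainder = 0000 (zero — the frame passes the CRC check).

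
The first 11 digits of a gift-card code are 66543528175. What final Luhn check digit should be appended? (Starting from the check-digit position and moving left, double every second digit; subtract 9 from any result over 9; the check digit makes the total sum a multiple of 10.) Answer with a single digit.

3

Partial digits right→left: 5 7 1 8 2 5 3 4 5 6 6
Double every second digit counting from the check-digit position (so the 1st, 3rd, 5th, ... of the partial from the right).
  doubled (with −9 where >9): 1 2 4 6 1 3 → sum 17
  kept as-is: 7 8 5 4 6 → sum 30
Total = 17 + 30 = 47.
Check digit = (10 − (47 mod 10)) mod 10 = 3.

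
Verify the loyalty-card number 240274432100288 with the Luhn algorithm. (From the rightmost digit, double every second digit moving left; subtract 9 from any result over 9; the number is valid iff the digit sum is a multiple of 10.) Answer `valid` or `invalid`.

From the right, keep odd positions and double even positions (subtract 9 from any doubled value over 9):
  doubled (positions 2,4,...): 7 0 2 6 8 4 8 → sum 35
  kept (positions 1,3,...): 8 2 0 2 4 7 0 2 → sum 25
Total = 60.
60 mod 10 = 0, so the number is valid.

valid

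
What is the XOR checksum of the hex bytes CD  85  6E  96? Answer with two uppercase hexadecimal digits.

B0

XOR the bytes together:
  start with 0xCD
  0xCD ⊕ 0x85 = 0x48
  0x48 ⊕ 0x6E = 0x26
  0x26 ⊕ 0x96 = 0xB0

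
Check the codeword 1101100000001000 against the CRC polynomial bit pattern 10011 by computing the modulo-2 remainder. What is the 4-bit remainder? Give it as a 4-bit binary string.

Modulo-2 division of 1101100000001000 by 10011:
  pos 0: 11011 XOR 10011 = 01000
  pos 1: 10000 XOR 10011 = 00011
  pos 4: 11000 XOR 10011 = 01011
  pos 5: 10110 XOR 10011 = 00101
  pos 7: 10100 XOR 10011 = 00111
  pos 9: 11110 XOR 10011 = 01101
  pos 10: 11010 XOR 10011 = 01001
  pos 11: 10010 XOR 10011 = 00001
Remainder = 0001 (nonzero — an error is detected).

0001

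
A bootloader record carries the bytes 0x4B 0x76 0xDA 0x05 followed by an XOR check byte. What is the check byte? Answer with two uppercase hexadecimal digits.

E2

XOR the bytes together:
  start with 0x4B
  0x4B ⊕ 0x76 = 0x3D
  0x3D ⊕ 0xDA = 0xE7
  0xE7 ⊕ 0x05 = 0xE2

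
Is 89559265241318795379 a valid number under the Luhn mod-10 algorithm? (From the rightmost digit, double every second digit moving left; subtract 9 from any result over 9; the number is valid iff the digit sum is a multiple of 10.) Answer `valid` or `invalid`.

From the right, keep odd positions and double even positions (subtract 9 from any doubled value over 9):
  doubled (positions 2,4,...): 5 1 5 2 2 4 3 9 1 7 → sum 39
  kept (positions 1,3,...): 9 3 9 8 3 4 5 2 5 9 → sum 57
Total = 96.
96 mod 10 = 6, so the number is invalid.

invalid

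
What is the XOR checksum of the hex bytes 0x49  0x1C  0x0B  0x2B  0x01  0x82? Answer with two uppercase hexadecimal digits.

XOR the bytes together:
  start with 0x49
  0x49 ⊕ 0x1C = 0x55
  0x55 ⊕ 0x0B = 0x5E
  0x5E ⊕ 0x2B = 0x75
  0x75 ⊕ 0x01 = 0x74
  0x74 ⊕ 0x82 = 0xF6

F6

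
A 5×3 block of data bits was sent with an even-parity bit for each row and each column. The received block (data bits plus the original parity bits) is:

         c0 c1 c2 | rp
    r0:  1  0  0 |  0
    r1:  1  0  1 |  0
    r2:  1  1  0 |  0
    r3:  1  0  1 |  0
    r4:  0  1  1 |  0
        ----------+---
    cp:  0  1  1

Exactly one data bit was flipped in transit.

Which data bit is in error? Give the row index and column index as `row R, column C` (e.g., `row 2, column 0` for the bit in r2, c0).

Recompute each row's even parity and compare to rp:
  r0: data parity 1, sent rp 0 → mismatch
  r1: data parity 0, sent rp 0 → ok
  r2: data parity 0, sent rp 0 → ok
  r3: data parity 0, sent rp 0 → ok
  r4: data parity 0, sent rp 0 → ok
Recompute each column's even parity and compare to cp:
  c0: data parity 0, sent cp 0 → ok
  c1: data parity 0, sent cp 1 → mismatch
  c2: data parity 1, sent cp 1 → ok
Exactly one row (r0) and one column (c1) fail → the flipped bit is at their intersection.

row 0, column 1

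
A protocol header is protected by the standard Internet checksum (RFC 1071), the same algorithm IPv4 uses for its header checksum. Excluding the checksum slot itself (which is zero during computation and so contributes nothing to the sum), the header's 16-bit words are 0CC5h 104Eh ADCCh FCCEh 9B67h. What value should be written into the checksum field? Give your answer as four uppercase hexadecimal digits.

9CE9

One's-complement addition (fold any carry out of bit 15 back into bit 0):
  0x0CC5 + 0x104E = 0x01D13
  0x1D13 + 0xADCC = 0x0CADF
  0xCADF + 0xFCCE = 0x1C7AD → wrap carry → 0xC7AE
  0xC7AE + 0x9B67 = 0x16315 → wrap carry → 0x6316
One's-complement sum = 0x6316.
Checksum = ~0x6316 & 0xFFFF = 0x9CE9.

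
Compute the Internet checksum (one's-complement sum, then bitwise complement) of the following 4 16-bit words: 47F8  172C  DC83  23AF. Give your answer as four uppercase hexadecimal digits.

One's-complement addition (fold any carry out of bit 15 back into bit 0):
  0x47F8 + 0x172C = 0x05F24
  0x5F24 + 0xDC83 = 0x13BA7 → wrap carry → 0x3BA8
  0x3BA8 + 0x23AF = 0x05F57
One's-complement sum = 0x5F57.
Checksum = ~0x5F57 & 0xFFFF = 0xA0A8.

A0A8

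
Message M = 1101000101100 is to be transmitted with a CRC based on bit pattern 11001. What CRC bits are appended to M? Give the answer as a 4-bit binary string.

1000

Append 4 zeros: 11010001011000000. Divide by 11001 (XOR where the leading bit is 1):
  pos 0: 11010 XOR 11001 = 00011
  pos 3: 11001 XOR 11001 = 00000
  pos 9: 11000 XOR 11001 = 00001
Remainder (last 4 bits) = 1000. This is the CRC / FCS.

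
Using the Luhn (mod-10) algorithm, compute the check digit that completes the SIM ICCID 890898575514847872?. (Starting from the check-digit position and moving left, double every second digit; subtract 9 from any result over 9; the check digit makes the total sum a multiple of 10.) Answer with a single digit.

4

Partial digits right→left: 2 7 8 7 4 8 4 1 5 5 7 5 8 9 8 0 9 8
Double every second digit counting from the check-digit position (so the 1st, 3rd, 5th, ... of the partial from the right).
  doubled (with −9 where >9): 4 7 8 8 1 5 7 7 9 → sum 56
  kept as-is: 7 7 8 1 5 5 9 0 8 → sum 50
Total = 56 + 50 = 106.
Check digit = (10 − (106 mod 10)) mod 10 = 4.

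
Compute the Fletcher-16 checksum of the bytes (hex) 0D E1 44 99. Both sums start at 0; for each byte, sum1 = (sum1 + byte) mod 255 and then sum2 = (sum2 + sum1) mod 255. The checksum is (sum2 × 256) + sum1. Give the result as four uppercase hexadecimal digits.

Running sums (mod 255):
  after byte 0 (0D): sum1=13, sum2=13
  after byte 1 (E1): sum1=238, sum2=251
  after byte 2 (44): sum1=51, sum2=47
  after byte 3 (99): sum1=204, sum2=251
Checksum = sum2·256 + sum1 = 251·256 + 204 = 64460 = 0xFBCC.

FBCC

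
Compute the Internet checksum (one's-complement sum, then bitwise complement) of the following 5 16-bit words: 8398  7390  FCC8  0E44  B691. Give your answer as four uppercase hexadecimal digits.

One's-complement addition (fold any carry out of bit 15 back into bit 0):
  0x8398 + 0x7390 = 0x0F728
  0xF728 + 0xFCC8 = 0x1F3F0 → wrap carry → 0xF3F1
  0xF3F1 + 0x0E44 = 0x10235 → wrap carry → 0x0236
  0x0236 + 0xB691 = 0x0B8C7
One's-complement sum = 0xB8C7.
Checksum = ~0xB8C7 & 0xFFFF = 0x4738.

4738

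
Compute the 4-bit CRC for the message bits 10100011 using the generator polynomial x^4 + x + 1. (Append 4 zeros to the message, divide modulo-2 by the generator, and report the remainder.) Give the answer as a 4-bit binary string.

Append 4 zeros: 101000110000. Divide by 10011 (XOR where the leading bit is 1):
  pos 0: 10100 XOR 10011 = 00111
  pos 2: 11101 XOR 10011 = 01110
  pos 3: 11101 XOR 10011 = 01110
  pos 4: 11100 XOR 10011 = 01111
  pos 5: 11110 XOR 10011 = 01101
  pos 6: 11010 XOR 10011 = 01001
  pos 7: 10010 XOR 10011 = 00001
Remainder (last 4 bits) = 0001. This is the CRC / FCS.

0001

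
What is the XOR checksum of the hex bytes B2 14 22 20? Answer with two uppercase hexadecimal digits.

XOR the bytes together:
  start with 0xB2
  0xB2 ⊕ 0x14 = 0xA6
  0xA6 ⊕ 0x22 = 0x84
  0x84 ⊕ 0x20 = 0xA4

A4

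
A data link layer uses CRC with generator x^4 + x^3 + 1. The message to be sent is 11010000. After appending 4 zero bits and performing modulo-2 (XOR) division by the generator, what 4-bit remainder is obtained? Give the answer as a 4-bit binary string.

Append 4 zeros: 110100000000. Divide by 11001 (XOR where the leading bit is 1):
  pos 0: 11010 XOR 11001 = 00011
  pos 3: 11000 XOR 11001 = 00001
  pos 7: 10000 XOR 11001 = 01001
Remainder (last 4 bits) = 1001. This is the CRC / FCS.

1001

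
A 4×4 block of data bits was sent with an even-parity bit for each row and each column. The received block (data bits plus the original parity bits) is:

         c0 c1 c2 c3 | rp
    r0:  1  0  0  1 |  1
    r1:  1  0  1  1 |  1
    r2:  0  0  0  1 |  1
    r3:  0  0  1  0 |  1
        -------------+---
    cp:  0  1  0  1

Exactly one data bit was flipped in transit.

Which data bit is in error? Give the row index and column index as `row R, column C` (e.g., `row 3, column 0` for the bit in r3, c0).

row 0, column 1

Recompute each row's even parity and compare to rp:
  r0: data parity 0, sent rp 1 → mismatch
  r1: data parity 1, sent rp 1 → ok
  r2: data parity 1, sent rp 1 → ok
  r3: data parity 1, sent rp 1 → ok
Recompute each column's even parity and compare to cp:
  c0: data parity 0, sent cp 0 → ok
  c1: data parity 0, sent cp 1 → mismatch
  c2: data parity 0, sent cp 0 → ok
  c3: data parity 1, sent cp 1 → ok
Exactly one row (r0) and one column (c1) fail → the flipped bit is at their intersection.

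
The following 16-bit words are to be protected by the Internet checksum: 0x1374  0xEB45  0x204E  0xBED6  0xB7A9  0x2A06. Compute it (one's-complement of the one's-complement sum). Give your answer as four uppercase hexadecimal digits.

4071

One's-complement addition (fold any carry out of bit 15 back into bit 0):
  0x1374 + 0xEB45 = 0x0FEB9
  0xFEB9 + 0x204E = 0x11F07 → wrap carry → 0x1F08
  0x1F08 + 0xBED6 = 0x0DDDE
  0xDDDE + 0xB7A9 = 0x19587 → wrap carry → 0x9588
  0x9588 + 0x2A06 = 0x0BF8E
One's-complement sum = 0xBF8E.
Checksum = ~0xBF8E & 0xFFFF = 0x4071.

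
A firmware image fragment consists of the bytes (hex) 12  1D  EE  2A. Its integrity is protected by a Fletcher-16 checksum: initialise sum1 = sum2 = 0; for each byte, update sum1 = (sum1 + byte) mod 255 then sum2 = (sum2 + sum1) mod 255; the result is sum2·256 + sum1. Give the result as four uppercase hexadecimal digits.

Running sums (mod 255):
  after byte 0 (12): sum1=18, sum2=18
  after byte 1 (1D): sum1=47, sum2=65
  after byte 2 (EE): sum1=30, sum2=95
  after byte 3 (2A): sum1=72, sum2=167
Checksum = sum2·256 + sum1 = 167·256 + 72 = 42824 = 0xA748.

A748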